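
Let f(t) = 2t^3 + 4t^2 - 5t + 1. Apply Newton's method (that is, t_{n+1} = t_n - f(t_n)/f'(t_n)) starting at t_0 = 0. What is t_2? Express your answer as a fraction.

f'(t) = 6t^2 + 8t - 5.
f(0) = 1, f'(0) = -5, so t_1 = 0 - 1/(-5) = 1/5.
f(1/5) = 22/125, f'(1/5) = -79/25, so t_2 = (1/5) - (22/125)/(-79/25) = 101/395.

101/395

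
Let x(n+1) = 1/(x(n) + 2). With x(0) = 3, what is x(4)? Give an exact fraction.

27/65

x(1) = 1/(3 + 2) = 1/5.
x(2) = 1/(1/5 + 2) = 5/11.
x(3) = 1/(5/11 + 2) = 11/27.
x(4) = 1/(11/27 + 2) = 27/65.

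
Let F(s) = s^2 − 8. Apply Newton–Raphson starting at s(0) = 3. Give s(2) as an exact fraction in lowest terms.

F'(s) = 2s.
F(3) = 1, F'(3) = 6, so s(1) = 3 − 1/6 = 17/6.
F(17/6) = 1/36, F'(17/6) = 17/3, so s(2) = (17/6) − (1/36)/(17/3) = 577/204.

577/204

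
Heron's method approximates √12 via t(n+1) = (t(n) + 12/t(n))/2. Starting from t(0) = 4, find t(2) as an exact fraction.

97/28

t(1) = (4 + 12/4)/2 = 7/2.
t(2) = (7/2 + 12/(7/2))/2 = 97/28.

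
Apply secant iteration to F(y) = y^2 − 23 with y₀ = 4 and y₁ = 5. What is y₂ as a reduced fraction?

F(4) = −7, F(5) = 2. y₂ = 5 − 2·(5 − 4)/(2 − (−7)) = 43/9.

43/9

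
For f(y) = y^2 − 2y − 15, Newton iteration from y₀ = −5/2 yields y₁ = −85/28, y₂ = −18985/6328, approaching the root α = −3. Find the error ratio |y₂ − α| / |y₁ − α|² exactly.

y₁ − α = −85/28 − (−3) = −85/28 + 3 = −1/28, so |y₁ − α| = 1/28.
y₂ − α = −18985/6328 − (−3) = −18985/6328 + 3 = −1/6328, so |y₂ − α| = 1/6328.
|y₁ − α|² = 1/784.
Ratio = (1/6328) / (1/784) = 14/113.

14/113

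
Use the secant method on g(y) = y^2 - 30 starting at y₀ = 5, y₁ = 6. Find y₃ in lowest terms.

115/21

g(5) = -5, g(6) = 6. y₂ = 6 - 6·(6 - 5)/(6 - (-5)) = 60/11.
g(6) = 6, g(60/11) = -30/121. y₃ = (60/11) - (-30/121)·((60/11) - 6)/((-30/121) - 6) = 115/21.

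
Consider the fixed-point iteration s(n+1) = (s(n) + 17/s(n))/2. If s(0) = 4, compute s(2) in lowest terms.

s(1) = (4 + 17/4)/2 = 33/8.
s(2) = (33/8 + 17/(33/8))/2 = 2177/528.

2177/528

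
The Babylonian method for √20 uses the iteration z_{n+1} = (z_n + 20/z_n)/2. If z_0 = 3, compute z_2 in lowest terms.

z_1 = (3 + 20/3)/2 = 29/6.
z_2 = (29/6 + 20/(29/6))/2 = 1561/348.

1561/348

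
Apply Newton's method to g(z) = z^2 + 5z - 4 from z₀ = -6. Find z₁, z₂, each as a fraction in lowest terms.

z₁ = -40/7, z₂ = -1796/315

g'(z) = 2z + 5.
g(-6) = 2, g'(-6) = -7, so z₁ = (-6) - 2/(-7) = -40/7.
g(-40/7) = 4/49, g'(-40/7) = -45/7, so z₂ = (-40/7) - (4/49)/(-45/7) = -1796/315.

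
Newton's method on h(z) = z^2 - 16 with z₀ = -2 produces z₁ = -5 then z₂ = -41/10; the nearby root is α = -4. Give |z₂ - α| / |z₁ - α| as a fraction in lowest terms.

z₁ - α = -5 - (-4) = -5 + 4 = -1, so |z₁ - α| = 1.
z₂ - α = -41/10 - (-4) = -41/10 + 4 = -1/10, so |z₂ - α| = 1/10.
Ratio = (1/10) / 1 = 1/10.

1/10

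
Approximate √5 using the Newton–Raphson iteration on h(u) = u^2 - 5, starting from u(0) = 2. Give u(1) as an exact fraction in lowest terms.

h'(u) = 2u.
h(2) = -1, h'(2) = 4, so u(1) = 2 - (-1)/4 = 9/4.

9/4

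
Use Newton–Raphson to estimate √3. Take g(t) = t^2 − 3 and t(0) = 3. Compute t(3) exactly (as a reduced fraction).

g'(t) = 2t.
g(3) = 6, g'(3) = 6, so t(1) = 3 − 6/6 = 2.
g(2) = 1, g'(2) = 4, so t(2) = 2 − 1/4 = 7/4.
g(7/4) = 1/16, g'(7/4) = 7/2, so t(3) = (7/4) − (1/16)/(7/2) = 97/56.

97/56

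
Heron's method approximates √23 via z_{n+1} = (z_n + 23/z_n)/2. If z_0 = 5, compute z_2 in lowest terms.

1151/240

z_1 = (5 + 23/5)/2 = 24/5.
z_2 = (24/5 + 23/(24/5))/2 = 1151/240.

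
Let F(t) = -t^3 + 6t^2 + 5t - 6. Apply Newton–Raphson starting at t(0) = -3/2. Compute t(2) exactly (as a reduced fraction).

-5249667/4005695

F'(t) = -3t^2 + 12t + 5.
F(-3/2) = 27/8, F'(-3/2) = -79/4, so t(1) = (-3/2) - (27/8)/(-79/4) = -105/79.
F(-105/79) = 148716/493039, F'(-105/79) = -101410/6241, so t(2) = (-105/79) - (148716/493039)/(-101410/6241) = -5249667/4005695.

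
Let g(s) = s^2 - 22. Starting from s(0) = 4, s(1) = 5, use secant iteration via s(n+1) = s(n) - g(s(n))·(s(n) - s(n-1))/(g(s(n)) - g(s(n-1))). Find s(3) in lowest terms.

g(4) = -6, g(5) = 3. s(2) = 5 - 3·(5 - 4)/(3 - (-6)) = 14/3.
g(5) = 3, g(14/3) = -2/9. s(3) = (14/3) - (-2/9)·((14/3) - 5)/((-2/9) - 3) = 136/29.

136/29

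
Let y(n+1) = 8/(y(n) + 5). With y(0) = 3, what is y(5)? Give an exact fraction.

y(1) = 8/(3 + 5) = 1.
y(2) = 8/(1 + 5) = 4/3.
y(3) = 8/(4/3 + 5) = 24/19.
y(4) = 8/(24/19 + 5) = 152/119.
y(5) = 8/(152/119 + 5) = 952/747.

952/747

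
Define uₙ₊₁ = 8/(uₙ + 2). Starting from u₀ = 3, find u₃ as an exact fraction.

36/19

u₁ = 8/(3 + 2) = 8/5.
u₂ = 8/(8/5 + 2) = 20/9.
u₃ = 8/(20/9 + 2) = 36/19.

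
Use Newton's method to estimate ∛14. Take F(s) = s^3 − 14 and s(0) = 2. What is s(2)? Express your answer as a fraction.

F'(s) = 3s^2.
F(2) = −6, F'(2) = 12, so s(1) = 2 − (−6)/12 = 5/2.
F(5/2) = 13/8, F'(5/2) = 75/4, so s(2) = (5/2) − (13/8)/(75/4) = 181/75.

181/75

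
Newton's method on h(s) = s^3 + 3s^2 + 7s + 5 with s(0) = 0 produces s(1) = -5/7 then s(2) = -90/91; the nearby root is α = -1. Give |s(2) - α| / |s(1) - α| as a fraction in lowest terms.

s(1) - α = -5/7 - (-1) = -5/7 + 1 = 2/7, so |s(1) - α| = 2/7.
s(2) - α = -90/91 - (-1) = -90/91 + 1 = 1/91, so |s(2) - α| = 1/91.
Ratio = (1/91) / (2/7) = 1/26.

1/26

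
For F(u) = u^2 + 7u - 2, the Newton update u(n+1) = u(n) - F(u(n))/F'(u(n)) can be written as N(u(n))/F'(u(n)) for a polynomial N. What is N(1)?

3

F'(u) = 2u + 7.
N(u) = u·F'(u) - F(u) = u·(2u + 7) - (u^2 + 7u - 2) = u^2 + 2.
N(1) = 3.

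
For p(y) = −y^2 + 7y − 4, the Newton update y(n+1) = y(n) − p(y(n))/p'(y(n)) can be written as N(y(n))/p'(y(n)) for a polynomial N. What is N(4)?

−12

p'(y) = −2y + 7.
N(y) = y·p'(y) − p(y) = y·(−2y + 7) − (−y^2 + 7y − 4) = −y^2 + 4.
N(4) = −12.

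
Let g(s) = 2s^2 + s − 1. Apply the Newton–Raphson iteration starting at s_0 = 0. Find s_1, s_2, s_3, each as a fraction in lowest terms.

g'(s) = 4s + 1.
g(0) = −1, g'(0) = 1, so s_1 = 0 − (−1)/1 = 1.
g(1) = 2, g'(1) = 5, so s_2 = 1 − 2/5 = 3/5.
g(3/5) = 8/25, g'(3/5) = 17/5, so s_3 = (3/5) − (8/25)/(17/5) = 43/85.

s_1 = 1, s_2 = 3/5, s_3 = 43/85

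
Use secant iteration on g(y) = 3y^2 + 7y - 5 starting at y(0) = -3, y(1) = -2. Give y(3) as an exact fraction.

g(-3) = 1, g(-2) = -7. y(2) = (-2) - (-7)·((-2) - (-3))/((-7) - 1) = -23/8.
g(-2) = -7, g(-23/8) = -21/64. y(3) = (-23/8) - (-21/64)·((-23/8) - (-2))/((-21/64) - (-7)) = -178/61.

-178/61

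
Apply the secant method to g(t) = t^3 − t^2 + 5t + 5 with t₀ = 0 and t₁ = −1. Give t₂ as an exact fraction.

−5/7

g(0) = 5, g(−1) = −2. t₂ = (−1) − (−2)·((−1) − 0)/((−2) − 5) = −5/7.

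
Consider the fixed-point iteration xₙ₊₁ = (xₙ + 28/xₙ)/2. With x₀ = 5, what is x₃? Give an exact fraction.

x₁ = (5 + 28/5)/2 = 53/10.
x₂ = (53/10 + 28/(53/10))/2 = 5609/1060.
x₃ = (5609/1060 + 28/(5609/1060))/2 = 62921681/11891080.

62921681/11891080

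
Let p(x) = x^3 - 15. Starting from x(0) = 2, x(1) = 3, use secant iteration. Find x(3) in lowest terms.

6395/2613

p(2) = -7, p(3) = 12. x(2) = 3 - 12·(3 - 2)/(12 - (-7)) = 45/19.
p(3) = 12, p(45/19) = -11760/6859. x(3) = (45/19) - (-11760/6859)·((45/19) - 3)/((-11760/6859) - 12) = 6395/2613.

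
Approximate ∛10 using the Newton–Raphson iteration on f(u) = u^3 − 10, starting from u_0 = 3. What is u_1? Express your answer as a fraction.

f'(u) = 3u^2.
f(3) = 17, f'(3) = 27, so u_1 = 3 − 17/27 = 64/27.

64/27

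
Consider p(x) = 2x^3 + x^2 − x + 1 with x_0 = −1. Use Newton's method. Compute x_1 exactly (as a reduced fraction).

p'(x) = 6x^2 + 2x − 1.
p(−1) = 1, p'(−1) = 3, so x_1 = (−1) − 1/3 = −4/3.

−4/3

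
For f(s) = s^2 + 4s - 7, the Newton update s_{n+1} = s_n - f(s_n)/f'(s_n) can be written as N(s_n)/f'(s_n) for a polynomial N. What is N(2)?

11

f'(s) = 2s + 4.
N(s) = s·f'(s) - f(s) = s·(2s + 4) - (s^2 + 4s - 7) = s^2 + 7.
N(2) = 11.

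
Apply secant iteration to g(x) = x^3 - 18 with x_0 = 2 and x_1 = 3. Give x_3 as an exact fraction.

g(2) = -10, g(3) = 9. x_2 = 3 - 9·(3 - 2)/(9 - (-10)) = 48/19.
g(3) = 9, g(48/19) = -12870/6859. x_3 = (48/19) - (-12870/6859)·((48/19) - 3)/((-12870/6859) - 9) = 2402/921.

2402/921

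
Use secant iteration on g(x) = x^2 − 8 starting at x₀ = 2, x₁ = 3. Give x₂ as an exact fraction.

14/5

g(2) = −4, g(3) = 1. x₂ = 3 − 1·(3 − 2)/(1 − (−4)) = 14/5.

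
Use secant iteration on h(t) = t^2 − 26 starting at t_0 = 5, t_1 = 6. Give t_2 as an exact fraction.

56/11

h(5) = −1, h(6) = 10. t_2 = 6 − 10·(6 − 5)/(10 − (−1)) = 56/11.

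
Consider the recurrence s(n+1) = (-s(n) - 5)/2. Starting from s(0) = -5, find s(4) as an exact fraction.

-15/8

s(1) = (-(-5) - 5)/2 = 0.
s(2) = (-0 - 5)/2 = -5/2.
s(3) = (-(-5/2) - 5)/2 = -5/4.
s(4) = (-(-5/4) - 5)/2 = -15/8.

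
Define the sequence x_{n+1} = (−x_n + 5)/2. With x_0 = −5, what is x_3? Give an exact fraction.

5/2

x_1 = (−(−5) + 5)/2 = 5.
x_2 = (−5 + 5)/2 = 0.
x_3 = (−0 + 5)/2 = 5/2.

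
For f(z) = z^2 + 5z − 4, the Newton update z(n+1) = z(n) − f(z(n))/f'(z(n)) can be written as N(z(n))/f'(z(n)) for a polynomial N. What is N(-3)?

13

f'(z) = 2z + 5.
N(z) = z·f'(z) − f(z) = z·(2z + 5) − (z^2 + 5z − 4) = z^2 + 4.
N(-3) = 13.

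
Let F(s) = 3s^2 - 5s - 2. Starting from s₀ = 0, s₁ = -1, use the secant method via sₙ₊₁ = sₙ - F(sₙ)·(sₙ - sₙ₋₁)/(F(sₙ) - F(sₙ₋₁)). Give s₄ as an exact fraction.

-313/937

F(0) = -2, F(-1) = 6. s₂ = (-1) - 6·((-1) - 0)/(6 - (-2)) = -1/4.
F(-1) = 6, F(-1/4) = -9/16. s₃ = (-1/4) - (-9/16)·((-1/4) - (-1))/((-9/16) - 6) = -11/35.
F(-1/4) = -9/16, F(-11/35) = -162/1225. s₄ = (-11/35) - (-162/1225)·((-11/35) - (-1/4))/((-162/1225) - (-9/16)) = -313/937.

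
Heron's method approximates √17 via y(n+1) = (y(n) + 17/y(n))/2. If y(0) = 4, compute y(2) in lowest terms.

y(1) = (4 + 17/4)/2 = 33/8.
y(2) = (33/8 + 17/(33/8))/2 = 2177/528.

2177/528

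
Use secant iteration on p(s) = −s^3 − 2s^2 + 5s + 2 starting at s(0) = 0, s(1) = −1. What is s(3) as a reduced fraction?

−5/14

p(0) = 2, p(−1) = −4. s(2) = (−1) − (−4)·((−1) − 0)/((−4) − 2) = −1/3.
p(−1) = −4, p(−1/3) = 4/27. s(3) = (−1/3) − (4/27)·((−1/3) − (−1))/((4/27) − (−4)) = −5/14.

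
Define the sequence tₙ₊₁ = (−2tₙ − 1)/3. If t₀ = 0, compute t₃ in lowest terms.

−7/27

t₁ = (−2·0 − 1)/3 = −1/3.
t₂ = (−2·(−1/3) − 1)/3 = −1/9.
t₃ = (−2·(−1/9) − 1)/3 = −7/27.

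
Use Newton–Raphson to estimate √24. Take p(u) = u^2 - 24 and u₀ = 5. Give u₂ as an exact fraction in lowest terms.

p'(u) = 2u.
p(5) = 1, p'(5) = 10, so u₁ = 5 - 1/10 = 49/10.
p(49/10) = 1/100, p'(49/10) = 49/5, so u₂ = (49/10) - (1/100)/(49/5) = 4801/980.

4801/980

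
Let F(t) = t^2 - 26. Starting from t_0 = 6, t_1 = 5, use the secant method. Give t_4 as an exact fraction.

31721/6221

F(6) = 10, F(5) = -1. t_2 = 5 - (-1)·(5 - 6)/((-1) - 10) = 56/11.
F(5) = -1, F(56/11) = -10/121. t_3 = (56/11) - (-10/121)·((56/11) - 5)/((-10/121) - (-1)) = 566/111.
F(56/11) = -10/121, F(566/111) = 10/12321. t_4 = (566/111) - (10/12321)·((566/111) - (56/11))/((10/12321) - (-10/121)) = 31721/6221.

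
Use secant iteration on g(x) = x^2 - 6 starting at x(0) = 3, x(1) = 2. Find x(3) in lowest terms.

27/11

g(3) = 3, g(2) = -2. x(2) = 2 - (-2)·(2 - 3)/((-2) - 3) = 12/5.
g(2) = -2, g(12/5) = -6/25. x(3) = (12/5) - (-6/25)·((12/5) - 2)/((-6/25) - (-2)) = 27/11.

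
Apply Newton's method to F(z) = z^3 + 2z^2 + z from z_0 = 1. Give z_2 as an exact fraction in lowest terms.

1/5

F'(z) = 3z^2 + 4z + 1.
F(1) = 4, F'(1) = 8, so z_1 = 1 − 4/8 = 1/2.
F(1/2) = 9/8, F'(1/2) = 15/4, so z_2 = (1/2) − (9/8)/(15/4) = 1/5.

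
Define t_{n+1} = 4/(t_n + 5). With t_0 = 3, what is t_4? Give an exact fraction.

t_1 = 4/(3 + 5) = 1/2.
t_2 = 4/(1/2 + 5) = 8/11.
t_3 = 4/(8/11 + 5) = 44/63.
t_4 = 4/(44/63 + 5) = 252/359.

252/359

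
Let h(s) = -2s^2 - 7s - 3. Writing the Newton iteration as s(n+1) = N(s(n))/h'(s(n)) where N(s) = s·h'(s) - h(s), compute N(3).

-15

h'(s) = -4s - 7.
N(s) = s·h'(s) - h(s) = s·(-4s - 7) - (-2s^2 - 7s - 3) = -2s^2 + 3.
N(3) = -15.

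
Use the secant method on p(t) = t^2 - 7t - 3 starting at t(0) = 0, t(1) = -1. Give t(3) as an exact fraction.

p(0) = -3, p(-1) = 5. t(2) = (-1) - 5·((-1) - 0)/(5 - (-3)) = -3/8.
p(-1) = 5, p(-3/8) = -15/64. t(3) = (-3/8) - (-15/64)·((-3/8) - (-1))/((-15/64) - 5) = -27/67.

-27/67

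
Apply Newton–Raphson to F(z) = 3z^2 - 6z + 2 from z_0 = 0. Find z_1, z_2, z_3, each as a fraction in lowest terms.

z_1 = 1/3, z_2 = 5/12, z_3 = 71/168

F'(z) = 6z - 6.
F(0) = 2, F'(0) = -6, so z_1 = 0 - 2/(-6) = 1/3.
F(1/3) = 1/3, F'(1/3) = -4, so z_2 = (1/3) - (1/3)/(-4) = 5/12.
F(5/12) = 1/48, F'(5/12) = -7/2, so z_3 = (5/12) - (1/48)/(-7/2) = 71/168.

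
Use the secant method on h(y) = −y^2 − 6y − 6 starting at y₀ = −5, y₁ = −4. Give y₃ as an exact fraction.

−19/4

h(−5) = −1, h(−4) = 2. y₂ = (−4) − 2·((−4) − (−5))/(2 − (−1)) = −14/3.
h(−4) = 2, h(−14/3) = 2/9. y₃ = (−14/3) − (2/9)·((−14/3) − (−4))/((2/9) − 2) = −19/4.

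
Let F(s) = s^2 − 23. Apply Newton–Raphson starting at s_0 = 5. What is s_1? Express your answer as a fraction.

24/5

F'(s) = 2s.
F(5) = 2, F'(5) = 10, so s_1 = 5 − 2/10 = 24/5.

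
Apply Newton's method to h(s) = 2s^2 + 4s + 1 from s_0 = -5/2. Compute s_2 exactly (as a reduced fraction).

h'(s) = 4s + 4.
h(-5/2) = 7/2, h'(-5/2) = -6, so s_1 = (-5/2) - (7/2)/(-6) = -23/12.
h(-23/12) = 49/72, h'(-23/12) = -11/3, so s_2 = (-23/12) - (49/72)/(-11/3) = -457/264.

-457/264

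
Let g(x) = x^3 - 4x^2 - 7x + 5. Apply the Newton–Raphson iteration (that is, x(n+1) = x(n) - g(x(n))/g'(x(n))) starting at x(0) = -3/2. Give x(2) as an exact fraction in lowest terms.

g'(x) = 3x^2 - 8x - 7.
g(-3/2) = 25/8, g'(-3/2) = 47/4, so x(1) = (-3/2) - (25/8)/(47/4) = -83/47.
g(-83/47) = -64375/103823, g'(-83/47) = 36412/2209, so x(2) = (-83/47) - (-64375/103823)/(36412/2209) = -2957821/1711364.

-2957821/1711364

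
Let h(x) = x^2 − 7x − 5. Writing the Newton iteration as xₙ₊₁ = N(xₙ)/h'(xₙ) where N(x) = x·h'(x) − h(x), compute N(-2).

9

h'(x) = 2x − 7.
N(x) = x·h'(x) − h(x) = x·(2x − 7) − (x^2 − 7x − 5) = x^2 + 5.
N(-2) = 9.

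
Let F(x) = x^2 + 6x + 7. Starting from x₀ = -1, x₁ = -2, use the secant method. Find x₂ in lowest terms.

F(-1) = 2, F(-2) = -1. x₂ = (-2) - (-1)·((-2) - (-1))/((-1) - 2) = -5/3.

-5/3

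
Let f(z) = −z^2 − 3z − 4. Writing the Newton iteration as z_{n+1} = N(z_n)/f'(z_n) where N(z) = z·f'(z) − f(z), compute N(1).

f'(z) = −2z − 3.
N(z) = z·f'(z) − f(z) = z·(−2z − 3) − (−z^2 − 3z − 4) = −z^2 + 4.
N(1) = 3.

3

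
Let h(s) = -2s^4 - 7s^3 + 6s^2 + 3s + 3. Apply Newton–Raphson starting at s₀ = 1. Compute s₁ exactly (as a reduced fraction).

17/14

h'(s) = -8s^3 - 21s^2 + 12s + 3.
h(1) = 3, h'(1) = -14, so s₁ = 1 - 3/(-14) = 17/14.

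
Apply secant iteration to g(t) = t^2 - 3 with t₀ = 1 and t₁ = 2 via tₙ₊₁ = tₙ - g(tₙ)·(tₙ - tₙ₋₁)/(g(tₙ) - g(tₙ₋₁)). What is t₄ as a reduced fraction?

g(1) = -2, g(2) = 1. t₂ = 2 - 1·(2 - 1)/(1 - (-2)) = 5/3.
g(2) = 1, g(5/3) = -2/9. t₃ = (5/3) - (-2/9)·((5/3) - 2)/((-2/9) - 1) = 19/11.
g(5/3) = -2/9, g(19/11) = -2/121. t₄ = (19/11) - (-2/121)·((19/11) - (5/3))/((-2/121) - (-2/9)) = 97/56.

97/56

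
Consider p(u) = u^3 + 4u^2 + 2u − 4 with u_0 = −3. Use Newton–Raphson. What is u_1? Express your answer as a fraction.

−14/5

p'(u) = 3u^2 + 8u + 2.
p(−3) = −1, p'(−3) = 5, so u_1 = (−3) − (−1)/5 = −14/5.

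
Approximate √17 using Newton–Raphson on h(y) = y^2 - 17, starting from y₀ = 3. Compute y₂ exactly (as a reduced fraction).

161/39

h'(y) = 2y.
h(3) = -8, h'(3) = 6, so y₁ = 3 - (-8)/6 = 13/3.
h(13/3) = 16/9, h'(13/3) = 26/3, so y₂ = (13/3) - (16/9)/(26/3) = 161/39.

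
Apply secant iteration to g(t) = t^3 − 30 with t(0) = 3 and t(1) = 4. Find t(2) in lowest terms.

g(3) = −3, g(4) = 34. t(2) = 4 − 34·(4 − 3)/(34 − (−3)) = 114/37.

114/37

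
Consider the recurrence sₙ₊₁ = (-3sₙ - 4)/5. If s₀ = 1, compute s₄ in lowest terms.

-191/625

s₁ = (-3·1 - 4)/5 = -7/5.
s₂ = (-3·(-7/5) - 4)/5 = 1/25.
s₃ = (-3·(1/25) - 4)/5 = -103/125.
s₄ = (-3·(-103/125) - 4)/5 = -191/625.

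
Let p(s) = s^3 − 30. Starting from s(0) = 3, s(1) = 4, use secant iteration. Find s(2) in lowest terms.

p(3) = −3, p(4) = 34. s(2) = 4 − 34·(4 − 3)/(34 − (−3)) = 114/37.

114/37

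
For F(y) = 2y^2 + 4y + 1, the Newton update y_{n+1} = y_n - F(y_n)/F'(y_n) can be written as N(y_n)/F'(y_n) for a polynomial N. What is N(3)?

17

F'(y) = 4y + 4.
N(y) = y·F'(y) - F(y) = y·(4y + 4) - (2y^2 + 4y + 1) = 2y^2 - 1.
N(3) = 17.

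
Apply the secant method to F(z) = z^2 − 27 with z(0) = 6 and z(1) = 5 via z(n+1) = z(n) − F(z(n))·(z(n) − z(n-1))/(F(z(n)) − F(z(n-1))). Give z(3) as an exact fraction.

291/56

F(6) = 9, F(5) = −2. z(2) = 5 − (−2)·(5 − 6)/((−2) − 9) = 57/11.
F(5) = −2, F(57/11) = −18/121. z(3) = (57/11) − (−18/121)·((57/11) − 5)/((−18/121) − (−2)) = 291/56.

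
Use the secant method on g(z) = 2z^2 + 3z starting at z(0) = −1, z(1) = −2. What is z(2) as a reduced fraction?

−4/3

g(−1) = −1, g(−2) = 2. z(2) = (−2) − 2·((−2) − (−1))/(2 − (−1)) = −4/3.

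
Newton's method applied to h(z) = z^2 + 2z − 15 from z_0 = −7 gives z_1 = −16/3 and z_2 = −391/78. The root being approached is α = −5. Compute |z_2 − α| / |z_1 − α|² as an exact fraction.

3/26

z_1 − α = −16/3 − (−5) = −16/3 + 5 = −1/3, so |z_1 − α| = 1/3.
z_2 − α = −391/78 − (−5) = −391/78 + 5 = −1/78, so |z_2 − α| = 1/78.
|z_1 − α|² = 1/9.
Ratio = (1/78) / (1/9) = 3/26.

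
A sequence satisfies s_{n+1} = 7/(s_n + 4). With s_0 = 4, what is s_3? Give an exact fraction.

273/212

s_1 = 7/(4 + 4) = 7/8.
s_2 = 7/(7/8 + 4) = 56/39.
s_3 = 7/(56/39 + 4) = 273/212.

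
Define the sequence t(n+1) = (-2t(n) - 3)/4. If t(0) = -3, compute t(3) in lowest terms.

-3/16

t(1) = (-2·(-3) - 3)/4 = 3/4.
t(2) = (-2·(3/4) - 3)/4 = -9/8.
t(3) = (-2·(-9/8) - 3)/4 = -3/16.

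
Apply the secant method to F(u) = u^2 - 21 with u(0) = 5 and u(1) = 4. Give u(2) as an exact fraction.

41/9

F(5) = 4, F(4) = -5. u(2) = 4 - (-5)·(4 - 5)/((-5) - 4) = 41/9.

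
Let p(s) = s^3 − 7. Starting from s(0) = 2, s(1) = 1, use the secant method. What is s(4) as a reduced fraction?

10814185/5656543

p(2) = 1, p(1) = −6. s(2) = 1 − (−6)·(1 − 2)/((−6) − 1) = 13/7.
p(1) = −6, p(13/7) = −204/343. s(3) = (13/7) − (−204/343)·((13/7) − 1)/((−204/343) − (−6)) = 201/103.
p(13/7) = −204/343, p(201/103) = 471512/1092727. s(4) = (201/103) − (471512/1092727)·((201/103) − (13/7))/((471512/1092727) − (−204/343)) = 10814185/5656543.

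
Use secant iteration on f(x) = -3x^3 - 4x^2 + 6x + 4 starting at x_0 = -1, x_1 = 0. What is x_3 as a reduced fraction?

f(-1) = -3, f(0) = 4. x_2 = 0 - 4·(0 - (-1))/(4 - (-3)) = -4/7.
f(0) = 4, f(-4/7) = -60/343. x_3 = (-4/7) - (-60/343)·((-4/7) - 0)/((-60/343) - 4) = -98/179.

-98/179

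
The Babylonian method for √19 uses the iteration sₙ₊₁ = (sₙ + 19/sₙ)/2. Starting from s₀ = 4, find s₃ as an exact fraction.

s₁ = (4 + 19/4)/2 = 35/8.
s₂ = (35/8 + 19/(35/8))/2 = 2441/560.
s₃ = (2441/560 + 19/(2441/560))/2 = 11916881/2733920.

11916881/2733920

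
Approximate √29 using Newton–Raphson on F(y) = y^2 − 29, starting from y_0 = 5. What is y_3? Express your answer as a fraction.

F'(y) = 2y.
F(5) = −4, F'(5) = 10, so y_1 = 5 − (−4)/10 = 27/5.
F(27/5) = 4/25, F'(27/5) = 54/5, so y_2 = (27/5) − (4/25)/(54/5) = 727/135.
F(727/135) = 4/18225, F'(727/135) = 1454/135, so y_3 = (727/135) − (4/18225)/(1454/135) = 528527/98145.

528527/98145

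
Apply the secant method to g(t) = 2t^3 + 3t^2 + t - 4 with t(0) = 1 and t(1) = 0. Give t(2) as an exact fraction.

2/3

g(1) = 2, g(0) = -4. t(2) = 0 - (-4)·(0 - 1)/((-4) - 2) = 2/3.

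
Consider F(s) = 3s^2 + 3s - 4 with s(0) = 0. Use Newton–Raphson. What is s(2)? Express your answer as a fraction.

F'(s) = 6s + 3.
F(0) = -4, F'(0) = 3, so s(1) = 0 - (-4)/3 = 4/3.
F(4/3) = 16/3, F'(4/3) = 11, so s(2) = (4/3) - (16/3)/11 = 28/33.

28/33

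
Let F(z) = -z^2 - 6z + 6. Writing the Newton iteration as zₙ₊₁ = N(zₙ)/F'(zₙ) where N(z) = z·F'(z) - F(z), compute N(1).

-7

F'(z) = -2z - 6.
N(z) = z·F'(z) - F(z) = z·(-2z - 6) - (-z^2 - 6z + 6) = -z^2 - 6.
N(1) = -7.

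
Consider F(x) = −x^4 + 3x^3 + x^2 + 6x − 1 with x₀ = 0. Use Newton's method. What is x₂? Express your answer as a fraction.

455/2836

F'(x) = −4x^3 + 9x^2 + 2x + 6.
F(0) = −1, F'(0) = 6, so x₁ = 0 − (−1)/6 = 1/6.
F(1/6) = 53/1296, F'(1/6) = 709/108, so x₂ = (1/6) − (53/1296)/(709/108) = 455/2836.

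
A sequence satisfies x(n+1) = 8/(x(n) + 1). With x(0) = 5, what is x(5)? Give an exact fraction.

x(1) = 8/(5 + 1) = 4/3.
x(2) = 8/(4/3 + 1) = 24/7.
x(3) = 8/(24/7 + 1) = 56/31.
x(4) = 8/(56/31 + 1) = 248/87.
x(5) = 8/(248/87 + 1) = 696/335.

696/335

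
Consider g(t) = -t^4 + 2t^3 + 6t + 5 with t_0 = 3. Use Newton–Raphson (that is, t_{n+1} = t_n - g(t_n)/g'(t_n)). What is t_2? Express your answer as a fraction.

849185/291728

g'(t) = -4t^3 + 6t^2 + 6.
g(3) = -4, g'(3) = -48, so t_1 = 3 - (-4)/(-48) = 35/12.
g(35/12) = -5065/20736, g'(35/12) = -18233/432, so t_2 = (35/12) - (-5065/20736)/(-18233/432) = 849185/291728.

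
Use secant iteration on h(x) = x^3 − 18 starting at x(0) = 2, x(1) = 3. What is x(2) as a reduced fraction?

48/19

h(2) = −10, h(3) = 9. x(2) = 3 − 9·(3 − 2)/(9 − (−10)) = 48/19.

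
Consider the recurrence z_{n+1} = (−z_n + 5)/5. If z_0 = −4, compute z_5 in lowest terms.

2609/3125

z_1 = (−(−4) + 5)/5 = 9/5.
z_2 = (−(9/5) + 5)/5 = 16/25.
z_3 = (−(16/25) + 5)/5 = 109/125.
z_4 = (−(109/125) + 5)/5 = 516/625.
z_5 = (−(516/625) + 5)/5 = 2609/3125.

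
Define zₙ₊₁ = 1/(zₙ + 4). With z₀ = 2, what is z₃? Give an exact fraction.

25/106

z₁ = 1/(2 + 4) = 1/6.
z₂ = 1/(1/6 + 4) = 6/25.
z₃ = 1/(6/25 + 4) = 25/106.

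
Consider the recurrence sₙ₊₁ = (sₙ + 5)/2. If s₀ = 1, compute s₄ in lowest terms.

s₁ = (1 + 5)/2 = 3.
s₂ = (3 + 5)/2 = 4.
s₃ = (4 + 5)/2 = 9/2.
s₄ = ((9/2) + 5)/2 = 19/4.

19/4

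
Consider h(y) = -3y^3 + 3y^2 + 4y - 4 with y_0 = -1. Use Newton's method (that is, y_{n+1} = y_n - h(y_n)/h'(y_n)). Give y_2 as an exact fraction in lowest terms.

h'(y) = -9y^2 + 6y + 4.
h(-1) = -2, h'(-1) = -11, so y_1 = (-1) - (-2)/(-11) = -13/11.
h(-13/11) = 552/1331, h'(-13/11) = -1895/121, so y_2 = (-13/11) - (552/1331)/(-1895/121) = -24083/20845.

-24083/20845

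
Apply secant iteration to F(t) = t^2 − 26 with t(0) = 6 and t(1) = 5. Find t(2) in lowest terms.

56/11

F(6) = 10, F(5) = −1. t(2) = 5 − (−1)·(5 − 6)/((−1) − 10) = 56/11.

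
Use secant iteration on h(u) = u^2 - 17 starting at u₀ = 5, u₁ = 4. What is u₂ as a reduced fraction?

37/9

h(5) = 8, h(4) = -1. u₂ = 4 - (-1)·(4 - 5)/((-1) - 8) = 37/9.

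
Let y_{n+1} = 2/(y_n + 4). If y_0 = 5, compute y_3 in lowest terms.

y_1 = 2/(5 + 4) = 2/9.
y_2 = 2/(2/9 + 4) = 9/19.
y_3 = 2/(9/19 + 4) = 38/85.

38/85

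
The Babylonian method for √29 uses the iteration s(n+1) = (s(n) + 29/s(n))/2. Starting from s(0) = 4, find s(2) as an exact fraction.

s(1) = (4 + 29/4)/2 = 45/8.
s(2) = (45/8 + 29/(45/8))/2 = 3881/720.

3881/720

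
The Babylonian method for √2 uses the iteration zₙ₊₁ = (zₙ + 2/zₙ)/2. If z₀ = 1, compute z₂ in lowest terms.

17/12

z₁ = (1 + 2/1)/2 = 3/2.
z₂ = (3/2 + 2/(3/2))/2 = 17/12.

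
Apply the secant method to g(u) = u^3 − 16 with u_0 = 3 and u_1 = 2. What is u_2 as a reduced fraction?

46/19

g(3) = 11, g(2) = −8. u_2 = 2 − (−8)·(2 − 3)/((−8) − 11) = 46/19.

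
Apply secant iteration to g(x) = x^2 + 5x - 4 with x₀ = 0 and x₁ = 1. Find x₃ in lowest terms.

g(0) = -4, g(1) = 2. x₂ = 1 - 2·(1 - 0)/(2 - (-4)) = 2/3.
g(1) = 2, g(2/3) = -2/9. x₃ = (2/3) - (-2/9)·((2/3) - 1)/((-2/9) - 2) = 7/10.

7/10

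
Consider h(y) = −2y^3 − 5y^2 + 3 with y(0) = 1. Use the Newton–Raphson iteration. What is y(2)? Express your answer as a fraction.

20/29

h'(y) = −6y^2 − 10y.
h(1) = −4, h'(1) = −16, so y(1) = 1 − (−4)/(−16) = 3/4.
h(3/4) = −21/32, h'(3/4) = −87/8, so y(2) = (3/4) − (−21/32)/(−87/8) = 20/29.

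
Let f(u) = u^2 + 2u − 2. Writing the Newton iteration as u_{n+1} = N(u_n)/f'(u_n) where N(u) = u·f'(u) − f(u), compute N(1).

f'(u) = 2u + 2.
N(u) = u·f'(u) − f(u) = u·(2u + 2) − (u^2 + 2u − 2) = u^2 + 2.
N(1) = 3.

3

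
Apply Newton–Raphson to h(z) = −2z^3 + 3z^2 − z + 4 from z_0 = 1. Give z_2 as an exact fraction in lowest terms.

39/11

h'(z) = −6z^2 + 6z − 1.
h(1) = 4, h'(1) = −1, so z_1 = 1 − 4/(−1) = 5.
h(5) = −176, h'(5) = −121, so z_2 = 5 − (−176)/(−121) = 39/11.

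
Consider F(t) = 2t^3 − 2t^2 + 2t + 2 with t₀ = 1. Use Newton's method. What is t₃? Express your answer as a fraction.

F'(t) = 6t^2 − 4t + 2.
F(1) = 4, F'(1) = 4, so t₁ = 1 − 4/4 = 0.
F(0) = 2, F'(0) = 2, so t₂ = 0 − 2/2 = −1.
F(−1) = −4, F'(−1) = 12, so t₃ = (−1) − (−4)/12 = −2/3.

−2/3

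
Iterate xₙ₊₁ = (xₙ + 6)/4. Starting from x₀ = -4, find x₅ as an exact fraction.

1021/512

x₁ = ((-4) + 6)/4 = 1/2.
x₂ = ((1/2) + 6)/4 = 13/8.
x₃ = ((13/8) + 6)/4 = 61/32.
x₄ = ((61/32) + 6)/4 = 253/128.
x₅ = ((253/128) + 6)/4 = 1021/512.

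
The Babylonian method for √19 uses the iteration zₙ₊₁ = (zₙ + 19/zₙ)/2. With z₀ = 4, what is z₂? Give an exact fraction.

z₁ = (4 + 19/4)/2 = 35/8.
z₂ = (35/8 + 19/(35/8))/2 = 2441/560.

2441/560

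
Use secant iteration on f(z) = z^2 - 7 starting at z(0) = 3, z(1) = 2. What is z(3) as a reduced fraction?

f(3) = 2, f(2) = -3. z(2) = 2 - (-3)·(2 - 3)/((-3) - 2) = 13/5.
f(2) = -3, f(13/5) = -6/25. z(3) = (13/5) - (-6/25)·((13/5) - 2)/((-6/25) - (-3)) = 61/23.

61/23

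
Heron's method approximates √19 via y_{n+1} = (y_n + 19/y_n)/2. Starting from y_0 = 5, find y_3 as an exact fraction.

y_1 = (5 + 19/5)/2 = 22/5.
y_2 = (22/5 + 19/(22/5))/2 = 959/220.
y_3 = (959/220 + 19/(959/220))/2 = 1839281/421960.

1839281/421960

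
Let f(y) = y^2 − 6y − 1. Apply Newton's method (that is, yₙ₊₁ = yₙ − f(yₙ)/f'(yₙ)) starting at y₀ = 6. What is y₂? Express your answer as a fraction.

f'(y) = 2y − 6.
f(6) = −1, f'(6) = 6, so y₁ = 6 − (−1)/6 = 37/6.
f(37/6) = 1/36, f'(37/6) = 19/3, so y₂ = (37/6) − (1/36)/(19/3) = 1405/228.

1405/228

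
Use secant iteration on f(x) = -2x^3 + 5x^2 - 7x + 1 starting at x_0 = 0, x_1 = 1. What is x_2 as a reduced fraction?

1/4

f(0) = 1, f(1) = -3. x_2 = 1 - (-3)·(1 - 0)/((-3) - 1) = 1/4.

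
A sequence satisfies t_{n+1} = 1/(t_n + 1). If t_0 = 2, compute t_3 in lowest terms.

4/7

t_1 = 1/(2 + 1) = 1/3.
t_2 = 1/(1/3 + 1) = 3/4.
t_3 = 1/(3/4 + 1) = 4/7.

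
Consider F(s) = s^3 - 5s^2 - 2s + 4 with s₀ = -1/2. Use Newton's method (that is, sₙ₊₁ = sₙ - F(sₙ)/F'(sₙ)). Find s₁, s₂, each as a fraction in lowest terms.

s₁ = -22/15, s₂ = -35548/32265

F'(s) = 3s^2 - 10s - 2.
F(-1/2) = 29/8, F'(-1/2) = 15/4, so s₁ = (-1/2) - (29/8)/(15/4) = -22/15.
F(-22/15) = -23548/3375, F'(-22/15) = 478/25, so s₂ = (-22/15) - (-23548/3375)/(478/25) = -35548/32265.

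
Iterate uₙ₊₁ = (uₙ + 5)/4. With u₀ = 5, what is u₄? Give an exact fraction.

215/128

u₁ = (5 + 5)/4 = 5/2.
u₂ = ((5/2) + 5)/4 = 15/8.
u₃ = ((15/8) + 5)/4 = 55/32.
u₄ = ((55/32) + 5)/4 = 215/128.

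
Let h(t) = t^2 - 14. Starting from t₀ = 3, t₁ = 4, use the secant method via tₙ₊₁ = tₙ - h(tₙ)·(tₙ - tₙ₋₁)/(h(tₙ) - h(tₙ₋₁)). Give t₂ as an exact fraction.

26/7

h(3) = -5, h(4) = 2. t₂ = 4 - 2·(4 - 3)/(2 - (-5)) = 26/7.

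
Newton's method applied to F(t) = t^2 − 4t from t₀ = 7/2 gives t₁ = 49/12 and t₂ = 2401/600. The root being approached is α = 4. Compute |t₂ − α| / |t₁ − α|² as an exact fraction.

6/25

t₁ − α = 49/12 − 4 = 1/12, so |t₁ − α| = 1/12.
t₂ − α = 2401/600 − 4 = 1/600, so |t₂ − α| = 1/600.
|t₁ − α|² = 1/144.
Ratio = (1/600) / (1/144) = 6/25.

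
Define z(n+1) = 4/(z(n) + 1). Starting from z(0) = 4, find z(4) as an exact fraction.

116/65

z(1) = 4/(4 + 1) = 4/5.
z(2) = 4/(4/5 + 1) = 20/9.
z(3) = 4/(20/9 + 1) = 36/29.
z(4) = 4/(36/29 + 1) = 116/65.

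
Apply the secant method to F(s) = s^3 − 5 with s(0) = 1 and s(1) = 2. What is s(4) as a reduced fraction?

F(1) = −4, F(2) = 3. s(2) = 2 − 3·(2 − 1)/(3 − (−4)) = 11/7.
F(2) = 3, F(11/7) = −384/343. s(3) = (11/7) − (−384/343)·((11/7) − 2)/((−384/343) − 3) = 265/157.
F(11/7) = −384/343, F(265/157) = −739840/3869893. s(4) = (265/157) − (−739840/3869893)·((265/157) − (11/7))/((−739840/3869893) − (−384/343)) = 16480535/9627139.

16480535/9627139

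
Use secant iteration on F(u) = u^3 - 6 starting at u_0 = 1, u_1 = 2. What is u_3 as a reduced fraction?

F(1) = -5, F(2) = 2. u_2 = 2 - 2·(2 - 1)/(2 - (-5)) = 12/7.
F(2) = 2, F(12/7) = -330/343. u_3 = (12/7) - (-330/343)·((12/7) - 2)/((-330/343) - 2) = 459/254.

459/254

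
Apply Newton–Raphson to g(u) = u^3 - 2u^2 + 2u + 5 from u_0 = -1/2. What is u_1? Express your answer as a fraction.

-23/19

g'(u) = 3u^2 - 4u + 2.
g(-1/2) = 27/8, g'(-1/2) = 19/4, so u_1 = (-1/2) - (27/8)/(19/4) = -23/19.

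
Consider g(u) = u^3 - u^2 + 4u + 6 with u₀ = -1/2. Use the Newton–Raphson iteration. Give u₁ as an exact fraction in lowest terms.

g'(u) = 3u^2 - 2u + 4.
g(-1/2) = 29/8, g'(-1/2) = 23/4, so u₁ = (-1/2) - (29/8)/(23/4) = -26/23.

-26/23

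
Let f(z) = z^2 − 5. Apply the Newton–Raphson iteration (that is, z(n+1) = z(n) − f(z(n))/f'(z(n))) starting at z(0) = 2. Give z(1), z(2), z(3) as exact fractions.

f'(z) = 2z.
f(2) = −1, f'(2) = 4, so z(1) = 2 − (−1)/4 = 9/4.
f(9/4) = 1/16, f'(9/4) = 9/2, so z(2) = (9/4) − (1/16)/(9/2) = 161/72.
f(161/72) = 1/5184, f'(161/72) = 161/36, so z(3) = (161/72) − (1/5184)/(161/36) = 51841/23184.

z(1) = 9/4, z(2) = 161/72, z(3) = 51841/23184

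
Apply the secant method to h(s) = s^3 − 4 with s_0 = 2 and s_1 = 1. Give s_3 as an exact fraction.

h(2) = 4, h(1) = −3. s_2 = 1 − (−3)·(1 − 2)/((−3) − 4) = 10/7.
h(1) = −3, h(10/7) = −372/343. s_3 = (10/7) − (−372/343)·((10/7) − 1)/((−372/343) − (−3)) = 122/73.

122/73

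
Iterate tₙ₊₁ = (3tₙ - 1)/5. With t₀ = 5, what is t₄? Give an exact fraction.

t₁ = (3·5 - 1)/5 = 14/5.
t₂ = (3·(14/5) - 1)/5 = 37/25.
t₃ = (3·(37/25) - 1)/5 = 86/125.
t₄ = (3·(86/125) - 1)/5 = 133/625.

133/625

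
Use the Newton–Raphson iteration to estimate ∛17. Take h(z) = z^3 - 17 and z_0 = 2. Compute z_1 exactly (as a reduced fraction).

11/4

h'(z) = 3z^2.
h(2) = -9, h'(2) = 12, so z_1 = 2 - (-9)/12 = 11/4.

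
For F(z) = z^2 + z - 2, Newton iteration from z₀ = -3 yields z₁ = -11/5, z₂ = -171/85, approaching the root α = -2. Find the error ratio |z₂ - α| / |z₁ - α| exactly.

z₁ - α = -11/5 - (-2) = -11/5 + 2 = -1/5, so |z₁ - α| = 1/5.
z₂ - α = -171/85 - (-2) = -171/85 + 2 = -1/85, so |z₂ - α| = 1/85.
Ratio = (1/85) / (1/5) = 1/17.

1/17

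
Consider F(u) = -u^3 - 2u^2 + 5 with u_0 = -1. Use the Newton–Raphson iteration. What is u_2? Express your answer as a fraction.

F'(u) = -3u^2 - 4u.
F(-1) = 4, F'(-1) = 1, so u_1 = (-1) - 4/1 = -5.
F(-5) = 80, F'(-5) = -55, so u_2 = (-5) - 80/(-55) = -39/11.

-39/11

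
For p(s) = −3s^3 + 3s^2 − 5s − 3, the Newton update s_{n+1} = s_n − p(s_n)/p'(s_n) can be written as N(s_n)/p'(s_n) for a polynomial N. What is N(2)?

p'(s) = −9s^2 + 6s − 5.
N(s) = s·p'(s) − p(s) = s·(−9s^2 + 6s − 5) − (−3s^3 + 3s^2 − 5s − 3) = −6s^3 + 3s^2 + 3.
N(2) = −33.

−33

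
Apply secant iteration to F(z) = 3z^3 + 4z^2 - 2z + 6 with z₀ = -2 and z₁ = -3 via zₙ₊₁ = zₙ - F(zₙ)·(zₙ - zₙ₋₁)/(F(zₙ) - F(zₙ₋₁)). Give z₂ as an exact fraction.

-72/35

F(-2) = 2, F(-3) = -33. z₂ = (-3) - (-33)·((-3) - (-2))/((-33) - 2) = -72/35.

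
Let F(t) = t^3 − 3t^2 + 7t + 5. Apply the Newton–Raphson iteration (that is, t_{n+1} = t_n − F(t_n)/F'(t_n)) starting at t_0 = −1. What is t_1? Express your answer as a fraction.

F'(t) = 3t^2 − 6t + 7.
F(−1) = −6, F'(−1) = 16, so t_1 = (−1) − (−6)/16 = −5/8.

−5/8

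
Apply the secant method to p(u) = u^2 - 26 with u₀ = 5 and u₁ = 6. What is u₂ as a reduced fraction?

56/11

p(5) = -1, p(6) = 10. u₂ = 6 - 10·(6 - 5)/(10 - (-1)) = 56/11.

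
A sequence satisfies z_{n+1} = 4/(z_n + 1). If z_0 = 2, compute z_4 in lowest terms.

z_1 = 4/(2 + 1) = 4/3.
z_2 = 4/(4/3 + 1) = 12/7.
z_3 = 4/(12/7 + 1) = 28/19.
z_4 = 4/(28/19 + 1) = 76/47.

76/47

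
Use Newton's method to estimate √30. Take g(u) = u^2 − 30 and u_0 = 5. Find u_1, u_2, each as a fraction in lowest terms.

u_1 = 11/2, u_2 = 241/44

g'(u) = 2u.
g(5) = −5, g'(5) = 10, so u_1 = 5 − (−5)/10 = 11/2.
g(11/2) = 1/4, g'(11/2) = 11, so u_2 = (11/2) − (1/4)/11 = 241/44.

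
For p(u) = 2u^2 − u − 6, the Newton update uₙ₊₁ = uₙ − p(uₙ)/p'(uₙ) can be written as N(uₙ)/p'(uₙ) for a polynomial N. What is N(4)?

p'(u) = 4u − 1.
N(u) = u·p'(u) − p(u) = u·(4u − 1) − (2u^2 − u − 6) = 2u^2 + 6.
N(4) = 38.

38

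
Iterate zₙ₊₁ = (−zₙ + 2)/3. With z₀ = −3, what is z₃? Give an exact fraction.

z₁ = (−(−3) + 2)/3 = 5/3.
z₂ = (−(5/3) + 2)/3 = 1/9.
z₃ = (−(1/9) + 2)/3 = 17/27.

17/27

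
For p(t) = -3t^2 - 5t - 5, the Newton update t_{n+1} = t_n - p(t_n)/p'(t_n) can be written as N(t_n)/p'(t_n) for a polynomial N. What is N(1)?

2

p'(t) = -6t - 5.
N(t) = t·p'(t) - p(t) = t·(-6t - 5) - (-3t^2 - 5t - 5) = -3t^2 + 5.
N(1) = 2.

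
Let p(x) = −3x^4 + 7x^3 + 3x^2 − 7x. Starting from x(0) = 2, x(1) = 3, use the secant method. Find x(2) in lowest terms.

19/9

p(2) = 6, p(3) = −48. x(2) = 3 − (−48)·(3 − 2)/((−48) − 6) = 19/9.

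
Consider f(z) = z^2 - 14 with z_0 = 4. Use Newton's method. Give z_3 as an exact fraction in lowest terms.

f'(z) = 2z.
f(4) = 2, f'(4) = 8, so z_1 = 4 - 2/8 = 15/4.
f(15/4) = 1/16, f'(15/4) = 15/2, so z_2 = (15/4) - (1/16)/(15/2) = 449/120.
f(449/120) = 1/14400, f'(449/120) = 449/60, so z_3 = (449/120) - (1/14400)/(449/60) = 403201/107760.

403201/107760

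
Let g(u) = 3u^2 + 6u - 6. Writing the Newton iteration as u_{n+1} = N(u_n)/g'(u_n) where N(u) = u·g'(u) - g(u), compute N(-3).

g'(u) = 6u + 6.
N(u) = u·g'(u) - g(u) = u·(6u + 6) - (3u^2 + 6u - 6) = 3u^2 + 6.
N(-3) = 33.

33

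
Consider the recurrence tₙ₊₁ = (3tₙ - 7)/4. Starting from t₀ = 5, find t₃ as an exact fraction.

t₁ = (3·5 - 7)/4 = 2.
t₂ = (3·2 - 7)/4 = -1/4.
t₃ = (3·(-1/4) - 7)/4 = -31/16.

-31/16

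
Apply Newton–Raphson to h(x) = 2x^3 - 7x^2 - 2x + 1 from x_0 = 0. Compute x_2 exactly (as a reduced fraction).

3/10

h'(x) = 6x^2 - 14x - 2.
h(0) = 1, h'(0) = -2, so x_1 = 0 - 1/(-2) = 1/2.
h(1/2) = -3/2, h'(1/2) = -15/2, so x_2 = (1/2) - (-3/2)/(-15/2) = 3/10.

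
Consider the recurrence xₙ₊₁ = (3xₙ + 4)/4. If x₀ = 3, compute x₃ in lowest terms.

229/64

x₁ = (3·3 + 4)/4 = 13/4.
x₂ = (3·(13/4) + 4)/4 = 55/16.
x₃ = (3·(55/16) + 4)/4 = 229/64.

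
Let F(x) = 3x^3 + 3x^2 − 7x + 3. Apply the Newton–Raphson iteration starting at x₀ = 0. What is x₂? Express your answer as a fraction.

F'(x) = 9x^2 + 6x − 7.
F(0) = 3, F'(0) = −7, so x₁ = 0 − 3/(−7) = 3/7.
F(3/7) = 270/343, F'(3/7) = −136/49, so x₂ = (3/7) − (270/343)/(−136/49) = 339/476.

339/476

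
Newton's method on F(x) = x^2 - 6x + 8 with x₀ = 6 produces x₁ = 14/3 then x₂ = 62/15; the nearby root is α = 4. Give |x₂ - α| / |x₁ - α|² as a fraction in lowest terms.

x₁ - α = 14/3 - 4 = 2/3, so |x₁ - α| = 2/3.
x₂ - α = 62/15 - 4 = 2/15, so |x₂ - α| = 2/15.
|x₁ - α|² = 4/9.
Ratio = (2/15) / (4/9) = 3/10.

3/10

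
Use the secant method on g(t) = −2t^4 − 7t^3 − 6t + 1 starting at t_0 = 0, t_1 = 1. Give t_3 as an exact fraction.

791/7541

g(0) = 1, g(1) = −14. t_2 = 1 − (−14)·(1 − 0)/((−14) − 1) = 1/15.
g(1) = −14, g(1/15) = 30268/50625. t_3 = (1/15) − (30268/50625)·((1/15) − 1)/((30268/50625) − (−14)) = 791/7541.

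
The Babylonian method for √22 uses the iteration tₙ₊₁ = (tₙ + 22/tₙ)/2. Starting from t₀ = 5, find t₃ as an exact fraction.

38878481/8288920

t₁ = (5 + 22/5)/2 = 47/10.
t₂ = (47/10 + 22/(47/10))/2 = 4409/940.
t₃ = (4409/940 + 22/(4409/940))/2 = 38878481/8288920.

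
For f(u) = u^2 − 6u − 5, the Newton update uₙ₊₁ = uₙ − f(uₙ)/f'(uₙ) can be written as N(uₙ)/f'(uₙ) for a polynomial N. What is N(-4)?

21

f'(u) = 2u − 6.
N(u) = u·f'(u) − f(u) = u·(2u − 6) − (u^2 − 6u − 5) = u^2 + 5.
N(-4) = 21.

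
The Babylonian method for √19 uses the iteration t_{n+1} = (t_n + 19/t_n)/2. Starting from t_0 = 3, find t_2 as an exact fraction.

t_1 = (3 + 19/3)/2 = 14/3.
t_2 = (14/3 + 19/(14/3))/2 = 367/84.

367/84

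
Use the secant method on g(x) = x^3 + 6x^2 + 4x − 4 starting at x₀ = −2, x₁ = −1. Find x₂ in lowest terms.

−10/7

g(−2) = 4, g(−1) = −3. x₂ = (−1) − (−3)·((−1) − (−2))/((−3) − 4) = −10/7.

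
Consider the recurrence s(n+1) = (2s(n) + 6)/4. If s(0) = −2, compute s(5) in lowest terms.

91/32

s(1) = (2·(−2) + 6)/4 = 1/2.
s(2) = (2·(1/2) + 6)/4 = 7/4.
s(3) = (2·(7/4) + 6)/4 = 19/8.
s(4) = (2·(19/8) + 6)/4 = 43/16.
s(5) = (2·(43/16) + 6)/4 = 91/32.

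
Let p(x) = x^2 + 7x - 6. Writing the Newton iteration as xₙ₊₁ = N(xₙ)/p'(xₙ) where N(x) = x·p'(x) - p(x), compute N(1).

p'(x) = 2x + 7.
N(x) = x·p'(x) - p(x) = x·(2x + 7) - (x^2 + 7x - 6) = x^2 + 6.
N(1) = 7.

7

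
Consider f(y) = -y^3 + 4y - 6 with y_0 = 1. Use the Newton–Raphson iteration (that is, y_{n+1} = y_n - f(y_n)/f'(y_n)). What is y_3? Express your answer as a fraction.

195037/101497

f'(y) = -3y^2 + 4.
f(1) = -3, f'(1) = 1, so y_1 = 1 - (-3)/1 = 4.
f(4) = -54, f'(4) = -44, so y_2 = 4 - (-54)/(-44) = 61/22.
f(61/22) = -172773/10648, f'(61/22) = -9227/484, so y_3 = (61/22) - (-172773/10648)/(-9227/484) = 195037/101497.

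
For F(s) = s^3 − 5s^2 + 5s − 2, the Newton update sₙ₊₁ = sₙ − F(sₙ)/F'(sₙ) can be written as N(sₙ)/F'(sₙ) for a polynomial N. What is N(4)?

50

F'(s) = 3s^2 − 10s + 5.
N(s) = s·F'(s) − F(s) = s·(3s^2 − 10s + 5) − (s^3 − 5s^2 + 5s − 2) = 2s^3 − 5s^2 + 2.
N(4) = 50.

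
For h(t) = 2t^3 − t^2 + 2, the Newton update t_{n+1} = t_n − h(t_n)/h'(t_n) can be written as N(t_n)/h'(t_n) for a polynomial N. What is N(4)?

h'(t) = 6t^2 − 2t.
N(t) = t·h'(t) − h(t) = t·(6t^2 − 2t) − (2t^3 − t^2 + 2) = 4t^3 − t^2 − 2.
N(4) = 238.

238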